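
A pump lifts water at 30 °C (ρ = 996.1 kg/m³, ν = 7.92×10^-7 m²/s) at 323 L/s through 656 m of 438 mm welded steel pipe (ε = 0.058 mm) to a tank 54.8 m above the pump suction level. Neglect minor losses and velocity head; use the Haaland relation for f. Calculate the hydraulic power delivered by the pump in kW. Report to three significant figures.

P_hyd ≈ 188 kW

V = 4Q/(πD²) = 2.144 m/s; Re = 1.19×10^6; ε/D = 1.32×10^-4; f = 0.01363
h_f = f(L/D)V²/2g = 4.781 m
Total head H = z + h_f = 54.8 + 4.781 = 59.58 m
P_hyd = ρgQH = 996.1·9.81·0.323·59.58 = 188.1 kW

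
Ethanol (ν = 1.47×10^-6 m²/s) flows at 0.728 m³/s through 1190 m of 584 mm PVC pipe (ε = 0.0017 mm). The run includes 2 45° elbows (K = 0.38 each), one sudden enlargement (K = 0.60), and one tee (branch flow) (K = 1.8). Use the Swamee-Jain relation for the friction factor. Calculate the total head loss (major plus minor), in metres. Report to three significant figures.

V = 4Q/(πD²) = 2.718 m/s; V²/2g = 0.3765 m
Re = 1.08×10^6, ε/D = 2.91×10^-6 → f = 0.01154 (Swamee-Jain)
Major: h_f = f(L/D)·V²/2g = 0.01154·2038·0.3765 = 8.849 m
Minor: ΣK = 3.16; h_m = ΣK·V²/2g = 1.190 m
Total H_L = 8.849 + 1.190 = 10.04 m

H_L ≈ 10.0 m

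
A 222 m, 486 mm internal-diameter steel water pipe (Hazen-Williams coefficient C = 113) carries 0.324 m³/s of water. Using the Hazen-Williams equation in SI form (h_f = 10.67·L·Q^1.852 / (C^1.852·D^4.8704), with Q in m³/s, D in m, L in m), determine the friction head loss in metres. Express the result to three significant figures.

h_f ≈ 1.56 m

h_f = 10.67·222·0.324^1.852 / (113^1.852·0.486^4.8704) = 1.556 m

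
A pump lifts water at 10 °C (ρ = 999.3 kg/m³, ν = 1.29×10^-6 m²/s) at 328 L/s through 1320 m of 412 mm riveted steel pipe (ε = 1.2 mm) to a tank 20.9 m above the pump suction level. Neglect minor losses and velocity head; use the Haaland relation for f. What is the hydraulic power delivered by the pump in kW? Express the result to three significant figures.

P_hyd ≈ 150 kW

V = 4Q/(πD²) = 2.460 m/s; Re = 7.86×10^5; ε/D = 0.00291; f = 0.02616
h_f = f(L/D)V²/2g = 25.86 m
Total head H = z + h_f = 20.9 + 25.86 = 46.76 m
P_hyd = ρgQH = 999.3·9.81·0.328·46.76 = 150.3 kW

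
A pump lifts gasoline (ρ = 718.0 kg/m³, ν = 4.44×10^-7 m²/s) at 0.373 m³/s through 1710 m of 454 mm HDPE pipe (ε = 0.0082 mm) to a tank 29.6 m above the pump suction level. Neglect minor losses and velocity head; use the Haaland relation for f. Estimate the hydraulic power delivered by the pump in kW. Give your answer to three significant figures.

V = 4Q/(πD²) = 2.304 m/s; Re = 2.36×10^6; ε/D = 1.81×10^-5; f = 0.01068
h_f = f(L/D)V²/2g = 10.88 m
Total head H = z + h_f = 29.6 + 10.88 = 40.48 m
P_hyd = ρgQH = 718.0·9.81·0.373·40.48 = 106.4 kW

P_hyd ≈ 106 kW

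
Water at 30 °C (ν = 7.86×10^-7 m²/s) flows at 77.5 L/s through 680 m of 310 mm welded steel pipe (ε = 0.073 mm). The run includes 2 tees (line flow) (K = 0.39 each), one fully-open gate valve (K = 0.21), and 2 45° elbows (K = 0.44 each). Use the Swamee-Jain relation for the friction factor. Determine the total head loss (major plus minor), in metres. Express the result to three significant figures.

H_L ≈ 2.00 m

V = 4Q/(πD²) = 1.027 m/s; V²/2g = 0.05374 m
Re = 4.05×10^5, ε/D = 2.35×10^-4 → f = 0.01612 (Swamee-Jain)
Major: h_f = f(L/D)·V²/2g = 0.01612·2194·0.05374 = 1.900 m
Minor: ΣK = 1.87; h_m = ΣK·V²/2g = 0.1005 m
Total H_L = 1.900 + 0.1005 = 2.000 m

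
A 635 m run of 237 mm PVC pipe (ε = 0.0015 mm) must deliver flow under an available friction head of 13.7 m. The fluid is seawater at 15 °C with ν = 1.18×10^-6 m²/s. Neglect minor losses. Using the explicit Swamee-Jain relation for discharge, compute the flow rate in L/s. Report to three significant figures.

Q ≈ 123 L/s

Swamee-Jain (Type II): Q = -0.965·√(gD⁵h_f/L)·ln[ε/(3.7D) + √(3.17ν²L/(gD³h_f))]
√(gD⁵h_f/L) = √(9.81·0.237⁵·13.7/635) = 0.01258
ε/(3.7D) = 1.71×10^-6; √(3.17ν²L/(gD³h_f)) = 3.96×10^-5
Q = -0.965·0.01258·ln(4.129×10^-5) = 0.1225 m³/s
Check: V = 2.78 m/s, Re = 5.58×10^5, f = 0.01295, h_f = 13.6 m ≈ 13.7 m ✓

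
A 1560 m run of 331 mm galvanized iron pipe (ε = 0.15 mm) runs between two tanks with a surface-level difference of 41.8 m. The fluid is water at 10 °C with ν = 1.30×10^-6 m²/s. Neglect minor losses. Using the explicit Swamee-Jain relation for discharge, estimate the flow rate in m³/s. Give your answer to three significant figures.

Swamee-Jain (Type II): Q = -0.965·√(gD⁵h_f/L)·ln[ε/(3.7D) + √(3.17ν²L/(gD³h_f))]
√(gD⁵h_f/L) = √(9.81·0.331⁵·41.8/1560) = 0.03232
ε/(3.7D) = 1.22×10^-4; √(3.17ν²L/(gD³h_f)) = 2.37×10^-5
Q = -0.965·0.03232·ln(1.462×10^-4) = 0.2754 m³/s
Check: V = 3.20 m/s, Re = 8.15×10^5, f = 0.01710, h_f = 42.1 m ≈ 41.8 m ✓

Q ≈ 0.275 m³/s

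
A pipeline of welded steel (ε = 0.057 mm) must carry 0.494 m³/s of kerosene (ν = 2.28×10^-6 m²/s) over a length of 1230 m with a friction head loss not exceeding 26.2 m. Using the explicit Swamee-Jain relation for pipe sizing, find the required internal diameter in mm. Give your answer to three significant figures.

Swamee-Jain (Type III): D = 0.66·[ε^1.25·(LQ²/(gh_f))^4.75 + ν·Q^9.4·(L/(gh_f))^5.2]^0.04
LQ²/(gh_f) = 1.168; L/(gh_f) = 4.786
Term 1 = ε^1.25·(…)^4.75 = 1.03×10^-5; Term 2 = ν·Q^9.4·(…)^5.2 = 1.03×10^-5
D = 0.66·(1.03×10^-5 + 1.03×10^-5)^0.04 = 0.4287 m = 429 mm
Check: V = 3.42 m/s, Re = 6.43×10^5, f = 0.01448, h_f = 24.8 m ≈ 26.2 m ✓

D ≈ 429 mm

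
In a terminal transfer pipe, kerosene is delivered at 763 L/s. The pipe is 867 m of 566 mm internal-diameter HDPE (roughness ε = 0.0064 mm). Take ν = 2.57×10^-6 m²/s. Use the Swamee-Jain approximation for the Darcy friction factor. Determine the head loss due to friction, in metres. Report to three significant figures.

V = 4Q/(πD²) = 4·0.763/(π·0.566²) = 3.033 m/s
Re = VD/ν = 3.033·0.566/2.57×10^-6 = 6.68×10^5 → turbulent
ε/D = 0.0064/566 = 1.13×10^-5
Swamee-Jain: f = 0.01265
h_f = f(L/D)V²/(2g) = 0.01265·(867/0.566)·3.033²/(2·9.81) = 9.086 m

h_f ≈ 9.09 m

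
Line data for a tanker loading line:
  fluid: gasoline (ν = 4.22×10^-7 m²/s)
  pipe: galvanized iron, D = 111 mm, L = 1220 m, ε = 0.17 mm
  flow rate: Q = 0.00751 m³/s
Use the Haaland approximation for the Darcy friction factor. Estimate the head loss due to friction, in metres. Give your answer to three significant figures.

V = 4Q/(πD²) = 4·0.00751/(π·0.111²) = 0.7761 m/s
Re = VD/ν = 0.7761·0.111/4.22×10^-7 = 2.04×10^5 → turbulent
ε/D = 0.17/111 = 0.00153
Haaland: f = 0.02281
h_f = f(L/D)V²/(2g) = 0.02281·(1220/0.111)·0.7761²/(2·9.81) = 7.695 m

h_f ≈ 7.69 m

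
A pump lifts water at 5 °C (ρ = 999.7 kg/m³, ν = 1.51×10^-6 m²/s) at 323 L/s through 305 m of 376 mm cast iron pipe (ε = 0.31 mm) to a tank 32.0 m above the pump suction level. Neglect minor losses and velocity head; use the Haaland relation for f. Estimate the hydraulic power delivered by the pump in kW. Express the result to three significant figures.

V = 4Q/(πD²) = 2.909 m/s; Re = 7.24×10^5; ε/D = 8.24×10^-4; f = 0.01920
h_f = f(L/D)V²/2g = 6.718 m
Total head H = z + h_f = 32.0 + 6.718 = 38.72 m
P_hyd = ρgQH = 999.7·9.81·0.323·38.72 = 122.6 kW

P_hyd ≈ 123 kW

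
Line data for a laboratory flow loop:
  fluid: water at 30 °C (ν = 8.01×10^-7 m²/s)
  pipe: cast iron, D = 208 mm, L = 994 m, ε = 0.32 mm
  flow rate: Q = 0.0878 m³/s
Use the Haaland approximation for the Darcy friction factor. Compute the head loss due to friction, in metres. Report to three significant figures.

h_f ≈ 36.1 m

V = 4Q/(πD²) = 4·0.0878/(π·0.208²) = 2.584 m/s
Re = VD/ν = 2.584·0.208/8.01×10^-7 = 6.71×10^5 → turbulent
ε/D = 0.32/208 = 0.00154
Haaland: f = 0.02220
h_f = f(L/D)V²/(2g) = 0.02220·(994/0.208)·2.584²/(2·9.81) = 36.11 m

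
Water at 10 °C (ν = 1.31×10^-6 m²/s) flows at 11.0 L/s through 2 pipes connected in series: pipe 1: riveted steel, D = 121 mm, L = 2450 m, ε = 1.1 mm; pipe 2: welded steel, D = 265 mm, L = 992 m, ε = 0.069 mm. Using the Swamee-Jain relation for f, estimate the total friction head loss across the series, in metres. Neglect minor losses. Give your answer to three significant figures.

Pipe 1: V = 0.9566 m/s, Re = 8.84×10^4, ε/D = 0.00909, f = 0.03770, h_1 = f(L/D)V²/2g = 35.60 m
Pipe 2: V = 0.1994 m/s, Re = 4.03×10^4, ε/D = 2.60×10^-4, f = 0.02271, h_2 = f(L/D)V²/2g = 0.1724 m
Series → Q common, losses add: H = Σh = 35.78 m

H ≈ 35.8 m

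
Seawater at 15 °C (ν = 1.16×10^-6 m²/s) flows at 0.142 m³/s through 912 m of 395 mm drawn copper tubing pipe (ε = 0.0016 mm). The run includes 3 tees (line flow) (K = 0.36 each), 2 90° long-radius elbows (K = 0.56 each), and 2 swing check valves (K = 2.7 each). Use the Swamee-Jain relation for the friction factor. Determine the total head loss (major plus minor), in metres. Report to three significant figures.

V = 4Q/(πD²) = 1.159 m/s; V²/2g = 0.06844 m
Re = 3.95×10^5, ε/D = 4.05×10^-6 → f = 0.01372 (Swamee-Jain)
Major: h_f = f(L/D)·V²/2g = 0.01372·2309·0.06844 = 2.168 m
Minor: ΣK = 7.60; h_m = ΣK·V²/2g = 0.5201 m
Total H_L = 2.168 + 0.5201 = 2.688 m

H_L ≈ 2.69 m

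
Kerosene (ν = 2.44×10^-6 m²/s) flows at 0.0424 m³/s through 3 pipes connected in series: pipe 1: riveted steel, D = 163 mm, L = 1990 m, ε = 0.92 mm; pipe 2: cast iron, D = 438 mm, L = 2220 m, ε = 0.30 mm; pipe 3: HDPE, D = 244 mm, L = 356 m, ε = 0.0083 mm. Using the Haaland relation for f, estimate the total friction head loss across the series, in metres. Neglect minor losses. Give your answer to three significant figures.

H ≈ 84.2 m

Pipe 1: V = 2.032 m/s, Re = 1.36×10^5, ε/D = 0.00564, f = 0.03216, h_1 = f(L/D)V²/2g = 82.62 m
Pipe 2: V = 0.2814 m/s, Re = 5.05×10^4, ε/D = 6.85×10^-4, f = 0.02278, h_2 = f(L/D)V²/2g = 0.4660 m
Pipe 3: V = 0.9068 m/s, Re = 9.07×10^4, ε/D = 3.40×10^-5, f = 0.01832, h_3 = f(L/D)V²/2g = 1.120 m
Series → Q common, losses add: H = Σh = 84.21 m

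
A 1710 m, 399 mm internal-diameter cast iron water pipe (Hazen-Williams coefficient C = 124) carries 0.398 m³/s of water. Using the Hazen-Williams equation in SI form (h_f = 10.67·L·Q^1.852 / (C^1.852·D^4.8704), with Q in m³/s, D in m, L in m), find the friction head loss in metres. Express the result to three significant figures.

h_f = 10.67·1710·0.398^1.852 / (124^1.852·0.399^4.8704) = 38.60 m

h_f ≈ 38.6 m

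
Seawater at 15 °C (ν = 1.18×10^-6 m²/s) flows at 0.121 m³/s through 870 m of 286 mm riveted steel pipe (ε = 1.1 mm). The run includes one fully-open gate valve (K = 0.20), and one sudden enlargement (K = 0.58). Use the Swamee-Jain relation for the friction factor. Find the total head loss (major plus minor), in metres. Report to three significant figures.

H_L ≈ 15.8 m

V = 4Q/(πD²) = 1.883 m/s; V²/2g = 0.1808 m
Re = 4.57×10^5, ε/D = 0.00385 → f = 0.02845 (Swamee-Jain)
Major: h_f = f(L/D)·V²/2g = 0.02845·3042·0.1808 = 15.65 m
Minor: ΣK = 0.780; h_m = ΣK·V²/2g = 0.1410 m
Total H_L = 15.65 + 0.1410 = 15.79 m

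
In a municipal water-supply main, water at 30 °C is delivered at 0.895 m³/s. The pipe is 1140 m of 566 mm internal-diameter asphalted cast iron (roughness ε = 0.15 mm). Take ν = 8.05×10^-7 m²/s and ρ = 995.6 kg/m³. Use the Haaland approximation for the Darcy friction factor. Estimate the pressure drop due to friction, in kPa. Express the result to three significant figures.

Δp ≈ 189 kPa

V = 4Q/(πD²) = 4·0.895/(π·0.566²) = 3.557 m/s
Re = VD/ν = 3.557·0.566/8.05×10^-7 = 2.50×10^6 → turbulent
ε/D = 0.15/566 = 2.65×10^-4
Haaland: f = 0.01487
h_f = f(L/D)V²/(2g) = 0.01487·(1140/0.566)·3.557²/(2·9.81) = 19.32 m
Δp = ρg·h_f = 995.6·9.81·19.32 = 188.7 kPa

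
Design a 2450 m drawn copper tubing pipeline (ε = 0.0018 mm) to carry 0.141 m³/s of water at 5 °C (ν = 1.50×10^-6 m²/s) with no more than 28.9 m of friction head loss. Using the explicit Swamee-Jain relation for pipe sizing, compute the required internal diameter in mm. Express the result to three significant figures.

D ≈ 290 mm

Swamee-Jain (Type III): D = 0.66·[ε^1.25·(LQ²/(gh_f))^4.75 + ν·Q^9.4·(L/(gh_f))^5.2]^0.04
LQ²/(gh_f) = 0.1718; L/(gh_f) = 8.642
Term 1 = ε^1.25·(…)^4.75 = 1.53×10^-11; Term 2 = ν·Q^9.4·(…)^5.2 = 1.12×10^-9
D = 0.66·(1.53×10^-11 + 1.12×10^-9)^0.04 = 0.2896 m = 290 mm
Check: V = 2.14 m/s, Re = 4.13×10^5, f = 0.01364, h_f = 27.0 m ≈ 28.9 m ✓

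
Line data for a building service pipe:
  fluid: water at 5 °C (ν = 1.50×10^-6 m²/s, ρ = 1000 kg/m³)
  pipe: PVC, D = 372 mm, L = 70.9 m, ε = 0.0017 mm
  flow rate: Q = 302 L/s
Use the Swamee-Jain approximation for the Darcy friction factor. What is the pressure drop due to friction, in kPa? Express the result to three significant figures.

Δp ≈ 9.17 kPa

V = 4Q/(πD²) = 4·0.302/(π·0.372²) = 2.779 m/s
Re = VD/ν = 2.779·0.372/1.50×10^-6 = 6.89×10^5 → turbulent
ε/D = 0.0017/372 = 4.57×10^-6
Swamee-Jain: f = 0.01246
h_f = f(L/D)V²/(2g) = 0.01246·(70.9/0.372)·2.779²/(2·9.81) = 0.9346 m
Δp = ρg·h_f = 1000·9.81·0.9346 = 9.169 kPa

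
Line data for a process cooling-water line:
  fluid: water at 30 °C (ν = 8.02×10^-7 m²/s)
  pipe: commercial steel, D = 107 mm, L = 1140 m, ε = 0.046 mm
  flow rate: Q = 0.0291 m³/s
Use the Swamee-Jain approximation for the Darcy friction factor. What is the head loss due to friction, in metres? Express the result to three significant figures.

V = 4Q/(πD²) = 4·0.0291/(π·0.107²) = 3.236 m/s
Re = VD/ν = 3.236·0.107/8.02×10^-7 = 4.32×10^5 → turbulent
ε/D = 0.046/107 = 4.30×10^-4
Swamee-Jain: f = 0.01747
h_f = f(L/D)V²/(2g) = 0.01747·(1140/0.107)·3.236²/(2·9.81) = 99.35 m

h_f ≈ 99.4 m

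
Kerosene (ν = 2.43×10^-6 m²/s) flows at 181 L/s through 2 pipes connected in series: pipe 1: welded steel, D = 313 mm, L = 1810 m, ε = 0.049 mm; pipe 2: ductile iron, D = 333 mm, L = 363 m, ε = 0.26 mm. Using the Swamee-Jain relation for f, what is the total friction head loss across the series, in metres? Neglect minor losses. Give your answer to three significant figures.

H ≈ 30.7 m

Pipe 1: V = 2.352 m/s, Re = 3.03×10^5, ε/D = 1.57×10^-4, f = 0.01593, h_1 = f(L/D)V²/2g = 25.98 m
Pipe 2: V = 2.078 m/s, Re = 2.85×10^5, ε/D = 7.81×10^-4, f = 0.01984, h_2 = f(L/D)V²/2g = 4.760 m
Series → Q common, losses add: H = Σh = 30.74 m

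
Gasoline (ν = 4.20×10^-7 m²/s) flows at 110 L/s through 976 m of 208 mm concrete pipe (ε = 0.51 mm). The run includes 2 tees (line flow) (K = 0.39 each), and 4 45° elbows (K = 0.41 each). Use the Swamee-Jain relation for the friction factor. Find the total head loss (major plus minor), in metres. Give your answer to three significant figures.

H_L ≈ 63.7 m

V = 4Q/(πD²) = 3.237 m/s; V²/2g = 0.5341 m
Re = 1.60×10^6, ε/D = 0.00245 → f = 0.02489 (Swamee-Jain)
Major: h_f = f(L/D)·V²/2g = 0.02489·4692·0.5341 = 62.39 m
Minor: ΣK = 2.42; h_m = ΣK·V²/2g = 1.293 m
Total H_L = 62.39 + 1.293 = 63.69 m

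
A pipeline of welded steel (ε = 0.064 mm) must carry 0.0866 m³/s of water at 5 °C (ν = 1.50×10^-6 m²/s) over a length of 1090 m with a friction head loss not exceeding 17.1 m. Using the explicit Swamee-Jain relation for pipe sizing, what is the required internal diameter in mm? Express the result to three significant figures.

D ≈ 235 mm

Swamee-Jain (Type III): D = 0.66·[ε^1.25·(LQ²/(gh_f))^4.75 + ν·Q^9.4·(L/(gh_f))^5.2]^0.04
LQ²/(gh_f) = 0.04873; L/(gh_f) = 6.498
Term 1 = ε^1.25·(…)^4.75 = 3.35×10^-12; Term 2 = ν·Q^9.4·(…)^5.2 = 2.60×10^-12
D = 0.66·(3.35×10^-12 + 2.60×10^-12)^0.04 = 0.2347 m = 235 mm
Check: V = 2.00 m/s, Re = 3.13×10^5, f = 0.01680, h_f = 15.9 m ≈ 17.1 m ✓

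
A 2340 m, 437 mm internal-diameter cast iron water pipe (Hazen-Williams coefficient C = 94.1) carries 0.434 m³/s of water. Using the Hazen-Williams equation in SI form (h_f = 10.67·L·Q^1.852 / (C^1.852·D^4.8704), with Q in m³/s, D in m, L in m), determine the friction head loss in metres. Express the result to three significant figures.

h_f ≈ 66.4 m

h_f = 10.67·2340·0.434^1.852 / (94.1^1.852·0.437^4.8704) = 66.36 m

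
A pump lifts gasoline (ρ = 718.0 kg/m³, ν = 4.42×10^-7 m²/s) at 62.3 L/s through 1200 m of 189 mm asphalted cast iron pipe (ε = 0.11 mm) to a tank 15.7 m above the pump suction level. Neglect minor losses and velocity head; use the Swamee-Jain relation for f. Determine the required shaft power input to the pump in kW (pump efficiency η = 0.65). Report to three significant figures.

V = 4Q/(πD²) = 2.221 m/s; Re = 9.50×10^5; ε/D = 5.82×10^-4; f = 0.01786
h_f = f(L/D)V²/2g = 28.49 m
Total head H = z + h_f = 15.7 + 28.49 = 44.19 m
P_hyd = ρgQH = 718.0·9.81·0.0623·44.19 = 19.39 kW
P_shaft = P_hyd/η = 19.39/0.65 = 29.84 kW

P_shaft ≈ 29.8 kW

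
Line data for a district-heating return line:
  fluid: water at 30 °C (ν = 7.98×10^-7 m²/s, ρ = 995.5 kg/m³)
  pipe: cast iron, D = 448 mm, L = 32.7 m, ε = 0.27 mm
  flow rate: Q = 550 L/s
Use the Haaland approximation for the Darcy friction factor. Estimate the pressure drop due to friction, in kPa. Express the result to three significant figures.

Δp ≈ 7.81 kPa

V = 4Q/(πD²) = 4·0.550/(π·0.448²) = 3.489 m/s
Re = VD/ν = 3.489·0.448/7.98×10^-7 = 1.96×10^6 → turbulent
ε/D = 0.27/448 = 6.03×10^-4
Haaland: f = 0.01766
h_f = f(L/D)V²/(2g) = 0.01766·(32.7/0.448)·3.489²/(2·9.81) = 0.7997 m
Δp = ρg·h_f = 995.5·9.81·0.7997 = 7.809 kPa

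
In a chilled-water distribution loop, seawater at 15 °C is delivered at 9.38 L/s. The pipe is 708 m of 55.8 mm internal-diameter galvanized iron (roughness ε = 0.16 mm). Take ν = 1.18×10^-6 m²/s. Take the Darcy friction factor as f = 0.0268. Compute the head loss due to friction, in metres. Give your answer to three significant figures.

h_f ≈ 255 m

V = 4Q/(πD²) = 4·0.00938/(π·0.0558²) = 3.836 m/s
h_f = f(L/D)V²/(2g) = 0.02680·(708/0.0558)·3.836²/(2·9.81) = 255.0 m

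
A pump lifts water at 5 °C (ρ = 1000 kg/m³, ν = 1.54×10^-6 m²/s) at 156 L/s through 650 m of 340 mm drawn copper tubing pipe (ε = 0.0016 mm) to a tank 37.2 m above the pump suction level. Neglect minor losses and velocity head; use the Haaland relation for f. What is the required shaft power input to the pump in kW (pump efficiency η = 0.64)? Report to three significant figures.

P_shaft ≈ 98.4 kW

V = 4Q/(πD²) = 1.718 m/s; Re = 3.79×10^5; ε/D = 4.71×10^-6; f = 0.01378
h_f = f(L/D)V²/2g = 3.963 m
Total head H = z + h_f = 37.2 + 3.963 = 41.16 m
P_hyd = ρgQH = 1000·9.81·0.156·41.16 = 62.99 kW
P_shaft = P_hyd/η = 62.99/0.64 = 98.43 kW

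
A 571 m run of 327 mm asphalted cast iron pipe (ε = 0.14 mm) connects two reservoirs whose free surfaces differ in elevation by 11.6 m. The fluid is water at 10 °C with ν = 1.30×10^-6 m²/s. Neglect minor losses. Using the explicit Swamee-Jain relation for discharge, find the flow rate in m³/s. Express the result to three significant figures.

Swamee-Jain (Type II): Q = -0.965·√(gD⁵h_f/L)·ln[ε/(3.7D) + √(3.17ν²L/(gD³h_f))]
√(gD⁵h_f/L) = √(9.81·0.327⁵·11.6/571) = 0.02730
ε/(3.7D) = 1.16×10^-4; √(3.17ν²L/(gD³h_f)) = 2.77×10^-5
Q = -0.965·0.02730·ln(1.434×10^-4) = 0.2331 m³/s
Check: V = 2.78 m/s, Re = 6.98×10^5, f = 0.01703, h_f = 11.7 m ≈ 11.6 m ✓

Q ≈ 0.233 m³/s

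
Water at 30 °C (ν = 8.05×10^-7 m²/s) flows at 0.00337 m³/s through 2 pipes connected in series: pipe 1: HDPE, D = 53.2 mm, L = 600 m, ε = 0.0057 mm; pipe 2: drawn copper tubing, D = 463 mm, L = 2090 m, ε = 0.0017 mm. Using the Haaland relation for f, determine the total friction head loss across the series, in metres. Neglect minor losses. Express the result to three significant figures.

Pipe 1: V = 1.516 m/s, Re = 1.00×10^5, ε/D = 1.07×10^-4, f = 0.01829, h_1 = f(L/D)V²/2g = 24.17 m
Pipe 2: V = 0.02002 m/s, Re = 1.15×10^4, ε/D = 3.67×10^-6, f = 0.02973, h_2 = f(L/D)V²/2g = 0.002740 m
Series → Q common, losses add: H = Σh = 24.17 m

H ≈ 24.2 m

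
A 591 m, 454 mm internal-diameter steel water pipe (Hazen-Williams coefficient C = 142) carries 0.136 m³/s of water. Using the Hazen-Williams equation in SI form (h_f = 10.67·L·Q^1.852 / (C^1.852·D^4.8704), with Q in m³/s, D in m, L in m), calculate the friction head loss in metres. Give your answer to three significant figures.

h_f = 10.67·591·0.136^1.852 / (142^1.852·0.454^4.8704) = 0.7574 m

h_f ≈ 0.757 m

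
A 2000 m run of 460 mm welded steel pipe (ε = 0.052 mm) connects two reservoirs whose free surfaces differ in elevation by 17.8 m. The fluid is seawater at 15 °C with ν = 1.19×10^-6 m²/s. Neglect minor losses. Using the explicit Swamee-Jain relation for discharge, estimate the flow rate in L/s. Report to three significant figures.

Swamee-Jain (Type II): Q = -0.965·√(gD⁵h_f/L)·ln[ε/(3.7D) + √(3.17ν²L/(gD³h_f))]
√(gD⁵h_f/L) = √(9.81·0.460⁵·17.8/2000) = 0.04241
ε/(3.7D) = 3.06×10^-5; √(3.17ν²L/(gD³h_f)) = 2.30×10^-5
Q = -0.965·0.04241·ln(5.354×10^-5) = 0.4025 m³/s
Check: V = 2.42 m/s, Re = 9.36×10^5, f = 0.01377, h_f = 17.9 m ≈ 17.8 m ✓

Q ≈ 402 L/s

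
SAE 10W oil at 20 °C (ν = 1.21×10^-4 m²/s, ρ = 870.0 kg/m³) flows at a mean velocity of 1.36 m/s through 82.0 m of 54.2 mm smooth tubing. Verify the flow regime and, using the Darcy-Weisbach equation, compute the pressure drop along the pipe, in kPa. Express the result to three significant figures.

Re = VD/ν = 1.36·0.05420/1.21×10^-4 = 609 → laminar (Re < 2300)
f = 64/Re = 0.1051
h_f = f(L/D)V²/(2g) = 0.1051·(82.0/0.05420)·1.36²/(2·9.81) = 14.98 m
Δp = ρg·h_f = 870.0·9.81·14.98 = 127.9 kPa

Δp ≈ 128 kPa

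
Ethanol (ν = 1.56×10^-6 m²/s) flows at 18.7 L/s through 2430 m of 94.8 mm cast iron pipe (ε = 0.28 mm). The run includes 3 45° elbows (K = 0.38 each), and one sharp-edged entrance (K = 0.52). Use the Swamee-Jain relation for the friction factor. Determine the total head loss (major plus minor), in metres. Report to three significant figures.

H_L ≈ 249 m

V = 4Q/(πD²) = 2.649 m/s; V²/2g = 0.3577 m
Re = 1.61×10^5, ε/D = 0.00295 → f = 0.02709 (Swamee-Jain)
Major: h_f = f(L/D)·V²/2g = 0.02709·25633·0.3577 = 248.4 m
Minor: ΣK = 1.66; h_m = ΣK·V²/2g = 0.5939 m
Total H_L = 248.4 + 0.5939 = 249.0 m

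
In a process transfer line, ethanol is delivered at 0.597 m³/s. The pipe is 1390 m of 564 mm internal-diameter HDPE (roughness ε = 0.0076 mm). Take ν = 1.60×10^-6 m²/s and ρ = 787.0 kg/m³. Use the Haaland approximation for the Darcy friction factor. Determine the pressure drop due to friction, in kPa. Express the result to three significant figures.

V = 4Q/(πD²) = 4·0.597/(π·0.564²) = 2.390 m/s
Re = VD/ν = 2.390·0.564/1.60×10^-6 = 8.42×10^5 → turbulent
ε/D = 0.0076/564 = 1.35×10^-5
Haaland: f = 0.01215
h_f = f(L/D)V²/(2g) = 0.01215·(1390/0.564)·2.390²/(2·9.81) = 8.714 m
Δp = ρg·h_f = 787.0·9.81·8.714 = 67.27 kPa

Δp ≈ 67.3 kPa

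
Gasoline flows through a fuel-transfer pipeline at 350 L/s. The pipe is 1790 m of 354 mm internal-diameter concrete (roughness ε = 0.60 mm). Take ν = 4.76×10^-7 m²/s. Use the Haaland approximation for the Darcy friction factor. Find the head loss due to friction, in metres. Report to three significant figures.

h_f ≈ 73.5 m

V = 4Q/(πD²) = 4·0.350/(π·0.354²) = 3.556 m/s
Re = VD/ν = 3.556·0.354/4.76×10^-7 = 2.64×10^6 → turbulent
ε/D = 0.60/354 = 0.00169
Haaland: f = 0.02254
h_f = f(L/D)V²/(2g) = 0.02254·(1790/0.354)·3.556²/(2·9.81) = 73.45 m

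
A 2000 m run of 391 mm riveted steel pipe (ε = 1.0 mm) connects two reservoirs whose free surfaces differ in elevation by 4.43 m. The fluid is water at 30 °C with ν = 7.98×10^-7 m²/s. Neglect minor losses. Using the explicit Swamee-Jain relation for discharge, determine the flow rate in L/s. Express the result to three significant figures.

Q ≈ 98.2 L/s

Swamee-Jain (Type II): Q = -0.965·√(gD⁵h_f/L)·ln[ε/(3.7D) + √(3.17ν²L/(gD³h_f))]
√(gD⁵h_f/L) = √(9.81·0.391⁵·4.43/2000) = 0.01409
ε/(3.7D) = 6.91×10^-4; √(3.17ν²L/(gD³h_f)) = 3.94×10^-5
Q = -0.965·0.01409·ln(7.307×10^-4) = 0.09820 m³/s
Check: V = 0.818 m/s, Re = 4.01×10^5, f = 0.02554, h_f = 4.45 m ≈ 4.43 m ✓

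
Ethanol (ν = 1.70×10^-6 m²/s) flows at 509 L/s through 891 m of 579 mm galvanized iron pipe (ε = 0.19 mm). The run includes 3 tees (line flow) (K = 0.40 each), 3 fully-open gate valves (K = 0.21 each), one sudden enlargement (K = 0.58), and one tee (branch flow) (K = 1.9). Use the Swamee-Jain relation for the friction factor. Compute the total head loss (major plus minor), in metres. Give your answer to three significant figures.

H_L ≈ 5.61 m

V = 4Q/(πD²) = 1.933 m/s; V²/2g = 0.1905 m
Re = 6.58×10^5, ε/D = 3.28×10^-4 → f = 0.01632 (Swamee-Jain)
Major: h_f = f(L/D)·V²/2g = 0.01632·1539·0.1905 = 4.784 m
Minor: ΣK = 4.31; h_m = ΣK·V²/2g = 0.8210 m
Total H_L = 4.784 + 0.8210 = 5.605 m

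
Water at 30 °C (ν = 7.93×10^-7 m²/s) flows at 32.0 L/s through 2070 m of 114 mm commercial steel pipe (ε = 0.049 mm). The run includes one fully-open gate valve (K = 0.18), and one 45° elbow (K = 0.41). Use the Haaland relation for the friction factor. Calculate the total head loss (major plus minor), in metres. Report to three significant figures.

V = 4Q/(πD²) = 3.135 m/s; V²/2g = 0.5010 m
Re = 4.51×10^5, ε/D = 4.30×10^-4 → f = 0.01721 (Haaland)
Major: h_f = f(L/D)·V²/2g = 0.01721·18158·0.5010 = 156.5 m
Minor: ΣK = 0.590; h_m = ΣK·V²/2g = 0.2956 m
Total H_L = 156.5 + 0.2956 = 156.8 m

H_L ≈ 157 m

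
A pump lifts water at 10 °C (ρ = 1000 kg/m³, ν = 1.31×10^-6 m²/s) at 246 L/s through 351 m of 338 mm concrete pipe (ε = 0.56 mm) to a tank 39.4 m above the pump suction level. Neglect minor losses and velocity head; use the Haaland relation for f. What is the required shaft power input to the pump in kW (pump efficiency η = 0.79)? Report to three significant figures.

V = 4Q/(πD²) = 2.742 m/s; Re = 7.07×10^5; ε/D = 0.00166; f = 0.02260
h_f = f(L/D)V²/2g = 8.990 m
Total head H = z + h_f = 39.4 + 8.990 = 48.39 m
P_hyd = ρgQH = 1000·9.81·0.246·48.39 = 116.8 kW
P_shaft = P_hyd/η = 116.8/0.79 = 147.8 kW

P_shaft ≈ 148 kW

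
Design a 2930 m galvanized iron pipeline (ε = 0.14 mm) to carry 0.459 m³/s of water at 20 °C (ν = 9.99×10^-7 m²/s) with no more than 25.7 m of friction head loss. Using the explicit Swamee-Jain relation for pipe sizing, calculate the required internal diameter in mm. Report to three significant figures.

D ≈ 506 mm

Swamee-Jain (Type III): D = 0.66·[ε^1.25·(LQ²/(gh_f))^4.75 + ν·Q^9.4·(L/(gh_f))^5.2]^0.04
LQ²/(gh_f) = 2.448; L/(gh_f) = 11.62
Term 1 = ε^1.25·(…)^4.75 = 0.00107; Term 2 = ν·Q^9.4·(…)^5.2 = 2.29×10^-4
D = 0.66·(0.00107 + 2.29×10^-4)^0.04 = 0.5059 m = 506 mm
Check: V = 2.28 m/s, Re = 1.16×10^6, f = 0.01545, h_f = 23.8 m ≈ 25.7 m ✓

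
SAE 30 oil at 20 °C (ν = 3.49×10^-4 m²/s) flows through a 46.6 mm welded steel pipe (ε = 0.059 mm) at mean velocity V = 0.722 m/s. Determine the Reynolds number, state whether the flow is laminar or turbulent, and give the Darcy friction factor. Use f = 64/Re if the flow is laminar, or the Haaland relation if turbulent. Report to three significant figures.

Re ≈ 96.4; laminar; f = 64/Re ≈ 0.664

Re = VD/ν = 0.7220·0.0466/3.49×10^-4 = 96.4
Re < 2300 → laminar → f = 64/Re = 0.6639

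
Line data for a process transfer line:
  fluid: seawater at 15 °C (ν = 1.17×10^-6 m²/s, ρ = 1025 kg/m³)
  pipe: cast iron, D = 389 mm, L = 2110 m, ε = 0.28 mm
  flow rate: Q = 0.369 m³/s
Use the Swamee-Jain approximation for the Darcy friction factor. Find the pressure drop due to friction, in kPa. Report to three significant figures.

Δp ≈ 499 kPa

V = 4Q/(πD²) = 4·0.369/(π·0.389²) = 3.105 m/s
Re = VD/ν = 3.105·0.389/1.17×10^-6 = 1.03×10^6 → turbulent
ε/D = 0.28/389 = 7.20×10^-4
Swamee-Jain: f = 0.01862
h_f = f(L/D)V²/(2g) = 0.01862·(2110/0.389)·3.105²/(2·9.81) = 49.63 m
Δp = ρg·h_f = 1025·9.81·49.63 = 499.0 kPa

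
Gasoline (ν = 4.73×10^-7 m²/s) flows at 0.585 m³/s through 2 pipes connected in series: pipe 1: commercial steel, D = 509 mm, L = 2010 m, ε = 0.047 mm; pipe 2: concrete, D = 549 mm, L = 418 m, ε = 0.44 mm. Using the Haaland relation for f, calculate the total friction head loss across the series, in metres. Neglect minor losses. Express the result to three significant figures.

Pipe 1: V = 2.875 m/s, Re = 3.09×10^6, ε/D = 9.23×10^-5, f = 0.01235, h_1 = f(L/D)V²/2g = 20.54 m
Pipe 2: V = 2.471 m/s, Re = 2.87×10^6, ε/D = 8.01×10^-4, f = 0.01877, h_2 = f(L/D)V²/2g = 4.448 m
Series → Q common, losses add: H = Σh = 24.99 m

H ≈ 25.0 m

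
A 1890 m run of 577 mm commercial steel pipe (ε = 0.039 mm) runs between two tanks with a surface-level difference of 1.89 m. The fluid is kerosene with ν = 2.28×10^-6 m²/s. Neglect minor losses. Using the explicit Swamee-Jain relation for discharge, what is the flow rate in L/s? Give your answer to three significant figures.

Q ≈ 220 L/s

Swamee-Jain (Type II): Q = -0.965·√(gD⁵h_f/L)·ln[ε/(3.7D) + √(3.17ν²L/(gD³h_f))]
√(gD⁵h_f/L) = √(9.81·0.577⁵·1.89/1890) = 0.02505
ε/(3.7D) = 1.83×10^-5; √(3.17ν²L/(gD³h_f)) = 9.35×10^-5
Q = -0.965·0.02505·ln(1.118×10^-4) = 0.2199 m³/s
Check: V = 0.841 m/s, Re = 2.13×10^5, f = 0.01596, h_f = 1.89 m ≈ 1.89 m ✓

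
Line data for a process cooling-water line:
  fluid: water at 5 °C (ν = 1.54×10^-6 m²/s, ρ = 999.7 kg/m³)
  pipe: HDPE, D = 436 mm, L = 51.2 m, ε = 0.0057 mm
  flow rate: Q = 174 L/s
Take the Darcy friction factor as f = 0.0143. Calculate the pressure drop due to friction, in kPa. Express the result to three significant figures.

V = 4Q/(πD²) = 4·0.174/(π·0.436²) = 1.165 m/s
h_f = f(L/D)V²/(2g) = 0.01430·(51.2/0.436)·1.165²/(2·9.81) = 0.1163 m
Δp = ρg·h_f = 999.7·9.81·0.1163 = 1.140 kPa

Δp ≈ 1.14 kPa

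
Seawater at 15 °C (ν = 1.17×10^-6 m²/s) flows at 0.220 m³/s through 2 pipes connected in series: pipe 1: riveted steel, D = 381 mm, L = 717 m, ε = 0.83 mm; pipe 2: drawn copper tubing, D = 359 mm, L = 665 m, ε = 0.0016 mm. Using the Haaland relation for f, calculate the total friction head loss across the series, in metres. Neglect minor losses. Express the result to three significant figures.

Pipe 1: V = 1.930 m/s, Re = 6.28×10^5, ε/D = 0.00218, f = 0.02425, h_1 = f(L/D)V²/2g = 8.662 m
Pipe 2: V = 2.173 m/s, Re = 6.67×10^5, ε/D = 4.46×10^-6, f = 0.01247, h_2 = f(L/D)V²/2g = 5.564 m
Series → Q common, losses add: H = Σh = 14.23 m

H ≈ 14.2 m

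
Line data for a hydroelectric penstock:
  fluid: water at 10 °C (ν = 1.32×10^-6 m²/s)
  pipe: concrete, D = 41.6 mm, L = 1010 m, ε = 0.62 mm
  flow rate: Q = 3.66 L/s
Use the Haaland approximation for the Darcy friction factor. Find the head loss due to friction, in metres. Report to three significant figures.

V = 4Q/(πD²) = 4·0.00366/(π·0.0416²) = 2.693 m/s
Re = VD/ν = 2.693·0.0416/1.32×10^-6 = 8.49×10^4 → turbulent
ε/D = 0.62/41.6 = 0.0149
Haaland: f = 0.04420
h_f = f(L/D)V²/(2g) = 0.04420·(1010/0.0416)·2.693²/(2·9.81) = 396.6 m

h_f ≈ 397 m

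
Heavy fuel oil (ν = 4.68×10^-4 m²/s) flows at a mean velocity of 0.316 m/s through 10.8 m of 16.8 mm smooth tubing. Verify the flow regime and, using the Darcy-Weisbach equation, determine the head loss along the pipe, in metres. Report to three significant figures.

Re = VD/ν = 0.316·0.01680/4.68×10^-4 = 11.3 → laminar (Re < 2300)
f = 64/Re = 5.642
h_f = f(L/D)V²/(2g) = 5.642·(10.8/0.01680)·0.316²/(2·9.81) = 18.46 m

h_f ≈ 18.5 m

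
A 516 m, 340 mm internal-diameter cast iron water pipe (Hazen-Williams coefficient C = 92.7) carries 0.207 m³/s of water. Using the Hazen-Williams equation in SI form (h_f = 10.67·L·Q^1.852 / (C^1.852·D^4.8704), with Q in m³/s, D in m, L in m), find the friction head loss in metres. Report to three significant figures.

h_f ≈ 13.0 m

h_f = 10.67·516·0.207^1.852 / (92.7^1.852·0.340^4.8704) = 12.97 m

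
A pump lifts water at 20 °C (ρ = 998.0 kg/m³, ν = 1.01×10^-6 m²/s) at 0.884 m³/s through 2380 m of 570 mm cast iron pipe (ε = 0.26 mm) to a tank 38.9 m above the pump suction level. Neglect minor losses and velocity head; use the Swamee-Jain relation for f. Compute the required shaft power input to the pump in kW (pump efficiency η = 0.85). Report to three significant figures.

P_shaft ≈ 831 kW

V = 4Q/(πD²) = 3.464 m/s; Re = 1.96×10^6; ε/D = 4.56×10^-4; f = 0.01672
h_f = f(L/D)V²/2g = 42.70 m
Total head H = z + h_f = 38.9 + 42.70 = 81.60 m
P_hyd = ρgQH = 998.0·9.81·0.884·81.60 = 706.2 kW
P_shaft = P_hyd/η = 706.2/0.85 = 830.8 kW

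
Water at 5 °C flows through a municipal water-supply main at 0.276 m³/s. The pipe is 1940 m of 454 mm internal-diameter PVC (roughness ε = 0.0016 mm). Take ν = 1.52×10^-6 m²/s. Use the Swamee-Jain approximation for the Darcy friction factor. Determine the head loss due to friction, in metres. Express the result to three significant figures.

h_f ≈ 8.30 m

V = 4Q/(πD²) = 4·0.276/(π·0.454²) = 1.705 m/s
Re = VD/ν = 1.705·0.454/1.52×10^-6 = 5.09×10^5 → turbulent
ε/D = 0.0016/454 = 3.52×10^-6
Swamee-Jain: f = 0.01311
h_f = f(L/D)V²/(2g) = 0.01311·(1940/0.454)·1.705²/(2·9.81) = 8.297 m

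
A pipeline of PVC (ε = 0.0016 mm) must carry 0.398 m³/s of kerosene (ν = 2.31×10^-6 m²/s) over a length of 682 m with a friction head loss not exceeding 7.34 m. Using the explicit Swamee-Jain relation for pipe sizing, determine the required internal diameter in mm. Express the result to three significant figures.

Swamee-Jain (Type III): D = 0.66·[ε^1.25·(LQ²/(gh_f))^4.75 + ν·Q^9.4·(L/(gh_f))^5.2]^0.04
LQ²/(gh_f) = 1.500; L/(gh_f) = 9.472
Term 1 = ε^1.25·(…)^4.75 = 3.91×10^-7; Term 2 = ν·Q^9.4·(…)^5.2 = 4.79×10^-5
D = 0.66·(3.91×10^-7 + 4.79×10^-5)^0.04 = 0.4435 m = 443 mm
Check: V = 2.58 m/s, Re = 4.95×10^5, f = 0.01317, h_f = 6.85 m ≈ 7.34 m ✓

D ≈ 443 mm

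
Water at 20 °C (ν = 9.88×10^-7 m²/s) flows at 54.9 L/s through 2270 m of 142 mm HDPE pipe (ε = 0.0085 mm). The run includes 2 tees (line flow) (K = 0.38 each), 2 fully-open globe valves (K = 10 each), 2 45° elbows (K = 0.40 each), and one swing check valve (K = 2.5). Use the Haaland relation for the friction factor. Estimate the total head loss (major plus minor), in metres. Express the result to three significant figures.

V = 4Q/(πD²) = 3.467 m/s; V²/2g = 0.6125 m
Re = 4.98×10^5, ε/D = 5.99×10^-5 → f = 0.01380 (Haaland)
Major: h_f = f(L/D)·V²/2g = 0.01380·15986·0.6125 = 135.1 m
Minor: ΣK = 24.1; h_m = ΣK·V²/2g = 14.74 m
Total H_L = 135.1 + 14.74 = 149.9 m

H_L ≈ 150 m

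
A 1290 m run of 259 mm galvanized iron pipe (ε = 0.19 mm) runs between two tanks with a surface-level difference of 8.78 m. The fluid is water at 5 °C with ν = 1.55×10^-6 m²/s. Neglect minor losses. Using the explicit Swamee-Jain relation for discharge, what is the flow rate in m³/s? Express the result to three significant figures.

Q ≈ 0.0697 m³/s

Swamee-Jain (Type II): Q = -0.965·√(gD⁵h_f/L)·ln[ε/(3.7D) + √(3.17ν²L/(gD³h_f))]
√(gD⁵h_f/L) = √(9.81·0.259⁵·8.78/1290) = 0.008821
ε/(3.7D) = 1.98×10^-4; √(3.17ν²L/(gD³h_f)) = 8.10×10^-5
Q = -0.965·0.008821·ln(2.793×10^-4) = 0.06966 m³/s
Check: V = 1.32 m/s, Re = 2.21×10^5, f = 0.01993, h_f = 8.84 m ≈ 8.78 m ✓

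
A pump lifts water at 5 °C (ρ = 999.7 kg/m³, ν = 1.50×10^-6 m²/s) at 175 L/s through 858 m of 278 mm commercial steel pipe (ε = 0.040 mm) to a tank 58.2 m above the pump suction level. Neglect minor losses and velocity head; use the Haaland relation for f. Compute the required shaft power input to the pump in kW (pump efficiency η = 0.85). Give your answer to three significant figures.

P_shaft ≈ 156 kW

V = 4Q/(πD²) = 2.883 m/s; Re = 5.34×10^5; ε/D = 1.44×10^-4; f = 0.01464
h_f = f(L/D)V²/2g = 19.15 m
Total head H = z + h_f = 58.2 + 19.15 = 77.35 m
P_hyd = ρgQH = 999.7·9.81·0.175·77.35 = 132.7 kW
P_shaft = P_hyd/η = 132.7/0.85 = 156.2 kW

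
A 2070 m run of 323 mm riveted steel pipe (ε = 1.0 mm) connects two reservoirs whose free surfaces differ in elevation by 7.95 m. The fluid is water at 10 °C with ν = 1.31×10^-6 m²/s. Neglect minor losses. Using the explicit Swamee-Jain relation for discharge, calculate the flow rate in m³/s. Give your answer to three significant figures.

Swamee-Jain (Type II): Q = -0.965·√(gD⁵h_f/L)·ln[ε/(3.7D) + √(3.17ν²L/(gD³h_f))]
√(gD⁵h_f/L) = √(9.81·0.323⁵·7.95/2070) = 0.01151
ε/(3.7D) = 8.37×10^-4; √(3.17ν²L/(gD³h_f)) = 6.55×10^-5
Q = -0.965·0.01151·ln(9.022×10^-4) = 0.07786 m³/s
Check: V = 0.950 m/s, Re = 2.34×10^5, f = 0.02713, h_f = 8.00 m ≈ 7.95 m ✓

Q ≈ 0.0779 m³/s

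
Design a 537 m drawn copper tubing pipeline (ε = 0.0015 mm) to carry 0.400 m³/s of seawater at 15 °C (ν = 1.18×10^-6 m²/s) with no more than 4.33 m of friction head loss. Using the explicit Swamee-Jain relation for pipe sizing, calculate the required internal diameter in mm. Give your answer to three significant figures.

Swamee-Jain (Type III): D = 0.66·[ε^1.25·(LQ²/(gh_f))^4.75 + ν·Q^9.4·(L/(gh_f))^5.2]^0.04
LQ²/(gh_f) = 2.023; L/(gh_f) = 12.64
Term 1 = ε^1.25·(…)^4.75 = 1.49×10^-6; Term 2 = ν·Q^9.4·(…)^5.2 = 1.15×10^-4
D = 0.66·(1.49×10^-6 + 1.15×10^-4)^0.04 = 0.4594 m = 459 mm
Check: V = 2.41 m/s, Re = 9.39×10^5, f = 0.01181, h_f = 4.10 m ≈ 4.33 m ✓

D ≈ 459 mm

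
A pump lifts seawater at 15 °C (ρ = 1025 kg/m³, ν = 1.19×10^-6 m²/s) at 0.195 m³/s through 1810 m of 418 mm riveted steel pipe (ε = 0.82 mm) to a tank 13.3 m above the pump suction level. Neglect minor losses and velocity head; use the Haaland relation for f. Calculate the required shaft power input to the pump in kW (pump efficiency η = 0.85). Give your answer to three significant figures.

V = 4Q/(πD²) = 1.421 m/s; Re = 4.99×10^5; ε/D = 0.00196; f = 0.02367
h_f = f(L/D)V²/2g = 10.55 m
Total head H = z + h_f = 13.3 + 10.55 = 23.85 m
P_hyd = ρgQH = 1025·9.81·0.195·23.85 = 46.77 kW
P_shaft = P_hyd/η = 46.77/0.85 = 55.02 kW

P_shaft ≈ 55.0 kW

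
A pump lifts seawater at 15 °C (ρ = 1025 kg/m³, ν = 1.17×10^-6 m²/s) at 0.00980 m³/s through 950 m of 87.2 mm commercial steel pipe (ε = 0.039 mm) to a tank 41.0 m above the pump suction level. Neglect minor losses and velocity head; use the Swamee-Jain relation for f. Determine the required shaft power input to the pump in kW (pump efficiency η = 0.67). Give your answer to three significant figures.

V = 4Q/(πD²) = 1.641 m/s; Re = 1.22×10^5; ε/D = 4.47×10^-4; f = 0.01967
h_f = f(L/D)V²/2g = 29.41 m
Total head H = z + h_f = 41.0 + 29.41 = 70.41 m
P_hyd = ρgQH = 1025·9.81·0.00980·70.41 = 6.939 kW
P_shaft = P_hyd/η = 6.939/0.67 = 10.36 kW

P_shaft ≈ 10.4 kW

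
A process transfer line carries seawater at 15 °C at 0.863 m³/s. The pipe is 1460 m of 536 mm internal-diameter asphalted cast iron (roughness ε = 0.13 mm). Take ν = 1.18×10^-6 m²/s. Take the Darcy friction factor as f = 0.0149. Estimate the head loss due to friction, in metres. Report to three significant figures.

h_f ≈ 30.3 m

V = 4Q/(πD²) = 4·0.863/(π·0.536²) = 3.825 m/s
h_f = f(L/D)V²/(2g) = 0.01490·(1460/0.536)·3.825²/(2·9.81) = 30.26 m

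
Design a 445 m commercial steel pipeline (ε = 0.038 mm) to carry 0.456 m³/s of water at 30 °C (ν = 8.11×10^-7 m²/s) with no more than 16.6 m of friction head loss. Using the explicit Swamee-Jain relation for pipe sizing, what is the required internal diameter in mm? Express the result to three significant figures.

D ≈ 362 mm

Swamee-Jain (Type III): D = 0.66·[ε^1.25·(LQ²/(gh_f))^4.75 + ν·Q^9.4·(L/(gh_f))^5.2]^0.04
LQ²/(gh_f) = 0.5682; L/(gh_f) = 2.733
Term 1 = ε^1.25·(…)^4.75 = 2.04×10^-7; Term 2 = ν·Q^9.4·(…)^5.2 = 9.41×10^-8
D = 0.66·(2.04×10^-7 + 9.41×10^-8)^0.04 = 0.3618 m = 362 mm
Check: V = 4.43 m/s, Re = 1.98×10^6, f = 0.01297, h_f = 16.0 m ≈ 16.6 m ✓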